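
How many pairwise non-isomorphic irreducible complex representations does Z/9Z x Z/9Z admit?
81

Argument: The number of irreducible complex representations of a finite group equals its number of conjugacy classes. Z/9Z x Z/9Z is abelian of order 81, so every element is its own conjugacy class: 81 classes, so Z/9Z x Z/9Z (order 81) has exactly 81 irreducible complex representations.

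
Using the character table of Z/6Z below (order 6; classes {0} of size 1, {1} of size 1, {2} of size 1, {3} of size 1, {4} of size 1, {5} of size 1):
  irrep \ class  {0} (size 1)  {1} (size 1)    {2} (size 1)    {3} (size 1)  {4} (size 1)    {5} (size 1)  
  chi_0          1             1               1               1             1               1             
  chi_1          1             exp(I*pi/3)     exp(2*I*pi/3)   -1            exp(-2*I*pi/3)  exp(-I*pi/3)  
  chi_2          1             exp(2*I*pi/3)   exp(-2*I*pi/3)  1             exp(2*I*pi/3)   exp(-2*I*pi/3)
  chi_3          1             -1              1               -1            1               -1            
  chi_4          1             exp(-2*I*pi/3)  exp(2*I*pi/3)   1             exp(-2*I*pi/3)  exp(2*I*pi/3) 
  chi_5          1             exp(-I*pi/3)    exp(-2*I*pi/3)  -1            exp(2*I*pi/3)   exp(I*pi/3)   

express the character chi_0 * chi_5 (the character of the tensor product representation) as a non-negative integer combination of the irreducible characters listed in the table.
chi_0 tensor chi_5 = chi_5 (all other irreducibles have multiplicity 0).

Justification: The character of a tensor product is the pointwise product (chi_0 * chi_5)(C) = chi_0(C) * chi_5(C):
  {0}: (1)*(1), {1}: (1)*(exp(-I*pi/3)), {2}: (1)*(exp(-2*I*pi/3)), {3}: (1)*(-1), {4}: (1)*(exp(2*I*pi/3)), {5}: (1)*(exp(I*pi/3))
so (chi_0 * chi_5) takes values
  {0} -> 1, {1} -> exp(-I*pi/3), {2} -> exp(-2*I*pi/3), {3} -> -1, {4} -> exp(2*I*pi/3), {5} -> exp(I*pi/3).
Now take the inner product of this character with each irreducible chi from the table, <chi_0*chi_5, chi> = (1/6) sum_C |C| (chi_0*chi_5)(C) conj(chi(C)):
  <chi_0*chi_5, chi_0> = (1/6)[1*(1)*conj(1) + 1*(exp(-I*pi/3))*conj(1) + 1*(exp(-2*I*pi/3))*conj(1) + 1*(-1)*conj(1) + 1*(exp(2*I*pi/3))*conj(1) + 1*(exp(I*pi/3))*conj(1)]
      = (1/6)[(1) + (exp(-I*pi/3)) + (exp(-2*I*pi/3)) + (-1) + (exp(2*I*pi/3)) + (exp(I*pi/3))] = 0/6 = 0
  <chi_0*chi_5, chi_1> = (1/6)[1*(1)*conj(1) + 1*(exp(-I*pi/3))*conj(exp(I*pi/3)) + 1*(exp(-2*I*pi/3))*conj(exp(2*I*pi/3)) + 1*(-1)*conj(-1) + 1*(exp(2*I*pi/3))*conj(exp(-2*I*pi/3)) + 1*(exp(I*pi/3))*conj(exp(-I*pi/3))]
      = (1/6)[(1) + (exp(-2*I*pi/3)) + (exp(2*I*pi/3)) + (1) + (exp(-2*I*pi/3)) + (exp(2*I*pi/3))] = 0/6 = 0
  <chi_0*chi_5, chi_2> = (1/6)[1*(1)*conj(1) + 1*(exp(-I*pi/3))*conj(exp(2*I*pi/3)) + 1*(exp(-2*I*pi/3))*conj(exp(-2*I*pi/3)) + 1*(-1)*conj(1) + 1*(exp(2*I*pi/3))*conj(exp(2*I*pi/3)) + 1*(exp(I*pi/3))*conj(exp(-2*I*pi/3))]
      = (1/6)[(1) + (-1) + (1) + (-1) + (1) + (-1)] = 0/6 = 0
  <chi_0*chi_5, chi_3> = (1/6)[1*(1)*conj(1) + 1*(exp(-I*pi/3))*conj(-1) + 1*(exp(-2*I*pi/3))*conj(1) + 1*(-1)*conj(-1) + 1*(exp(2*I*pi/3))*conj(1) + 1*(exp(I*pi/3))*conj(-1)]
      = (1/6)[(1) + (-exp(-I*pi/3)) + (exp(-2*I*pi/3)) + (1) + (exp(2*I*pi/3)) + (-exp(I*pi/3))] = 0/6 = 0
  <chi_0*chi_5, chi_4> = (1/6)[1*(1)*conj(1) + 1*(exp(-I*pi/3))*conj(exp(-2*I*pi/3)) + 1*(exp(-2*I*pi/3))*conj(exp(2*I*pi/3)) + 1*(-1)*conj(1) + 1*(exp(2*I*pi/3))*conj(exp(-2*I*pi/3)) + 1*(exp(I*pi/3))*conj(exp(2*I*pi/3))]
      = (1/6)[(1) + (exp(I*pi/3)) + (exp(2*I*pi/3)) + (-1) + (exp(-2*I*pi/3)) + (exp(-I*pi/3))] = 0/6 = 0
  <chi_0*chi_5, chi_5> = (1/6)[1*(1)*conj(1) + 1*(exp(-I*pi/3))*conj(exp(-I*pi/3)) + 1*(exp(-2*I*pi/3))*conj(exp(-2*I*pi/3)) + 1*(-1)*conj(-1) + 1*(exp(2*I*pi/3))*conj(exp(2*I*pi/3)) + 1*(exp(I*pi/3))*conj(exp(I*pi/3))]
      = (1/6)[(1) + (1) + (1) + (1) + (1) + (1)] = 6/6 = 1
(Exp terms are combined using exp(i*s)*conj(exp(i*t)) = exp(i*(s-t)), and sums of them are collapsed using the identity that for every m > 1 the m distinct m-th roots of unity sum to 0, e.g. 1 + exp(2*I*pi/3) + exp(-2*I*pi/3) = 0.)
Hence the multiplicities are chi_5: 1. Dimension check: dim(chi_0)*dim(chi_5) = 1*1 = 1 and sum (mult * dim) = 1*1 = 1.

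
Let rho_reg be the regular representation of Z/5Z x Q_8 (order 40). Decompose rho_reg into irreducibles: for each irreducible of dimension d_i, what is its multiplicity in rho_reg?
Each irreducible V_i of dimension d_i appears with multiplicity d_i, i.e. rho_reg = (direct sum over all irreducibles V_i) d_i V_i. The irreducible dimensions for Z/5Z x Q_8 are 1, 1, 1, 1, 1, 1, 1, 1, 1, 1, 1, 1, 1, 1, 1, 1, 1, 1, 1, 1, 2, 2, 2, 2, 2: 20 irreducibles of dimension 1, each with multiplicity 1; 5 irreducibles of dimension 2, each with multiplicity 2. Total dimension 20*1*1 + 5*2*2 = 40 = |G|.

Derivation: General theorem: in the regular representation of a finite group G, each irreducible appears with multiplicity equal to its dimension. Check: dim(rho_reg) = sum d_i^2 = 1 + 1 + 1 + 1 + 1 + 1 + 1 + 1 + 1 + 1 + 1 + 1 + 1 + 1 + 1 + 1 + 1 + 1 + 1 + 1 + 4 + 4 + 4 + 4 + 4 = 40 = |G|.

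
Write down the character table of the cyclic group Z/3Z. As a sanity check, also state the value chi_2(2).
Character table of Z/3Z (irreps indexed chi_0,...,chi_2 with chi_k(m) = zeta_3^(k*m), zeta_3 = exp(2*pi*i/3)):
  irrep \ class  {0} (size 1)  {1} (size 1)    {2} (size 1)  
  chi_0          1             1               1             
  chi_1          1             exp(2*I*pi/3)   exp(-2*I*pi/3)
  chi_2          1             exp(-2*I*pi/3)  exp(2*I*pi/3) 

Spot check: chi_2(2) = zeta_3^(2*2) = zeta_3^4 = exp(2*I*pi/3).

Derivation: Z/3Z is abelian, so all 3 irreducible complex representations are 1-dimensional. They are given by chi_k(m) = zeta_3^(k*m) for k = 0,...,2. Row orthogonality: sum_m chi_k(m) conj(chi_l(m)) = 3 * [k = l].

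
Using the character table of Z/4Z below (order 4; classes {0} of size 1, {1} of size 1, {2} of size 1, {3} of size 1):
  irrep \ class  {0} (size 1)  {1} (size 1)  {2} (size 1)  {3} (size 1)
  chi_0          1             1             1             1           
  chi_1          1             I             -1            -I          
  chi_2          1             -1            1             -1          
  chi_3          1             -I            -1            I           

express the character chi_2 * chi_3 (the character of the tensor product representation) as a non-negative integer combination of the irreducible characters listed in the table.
chi_2 tensor chi_3 = chi_1 (all other irreducibles have multiplicity 0).

Explanation: The character of a tensor product is the pointwise product (chi_2 * chi_3)(C) = chi_2(C) * chi_3(C):
  {0}: (1)*(1), {1}: (-1)*(-I), {2}: (1)*(-1), {3}: (-1)*(I)
so (chi_2 * chi_3) takes values
  {0} -> 1, {1} -> I, {2} -> -1, {3} -> -I.
Now take the inner product of this character with each irreducible chi from the table, <chi_2*chi_3, chi> = (1/4) sum_C |C| (chi_2*chi_3)(C) conj(chi(C)):
  <chi_2*chi_3, chi_0> = (1/4)[1*(1)*conj(1) + 1*(I)*conj(1) + 1*(-1)*conj(1) + 1*(-I)*conj(1)]
      = (1/4)[(1) + (I) + (-1) + (-I)] = 0/4 = 0
  <chi_2*chi_3, chi_1> = (1/4)[1*(1)*conj(1) + 1*(I)*conj(I) + 1*(-1)*conj(-1) + 1*(-I)*conj(-I)]
      = (1/4)[(1) + (1) + (1) + (1)] = 4/4 = 1
  <chi_2*chi_3, chi_2> = (1/4)[1*(1)*conj(1) + 1*(I)*conj(-1) + 1*(-1)*conj(1) + 1*(-I)*conj(-1)]
      = (1/4)[(1) + (-I) + (-1) + (I)] = 0/4 = 0
  <chi_2*chi_3, chi_3> = (1/4)[1*(1)*conj(1) + 1*(I)*conj(-I) + 1*(-1)*conj(-1) + 1*(-I)*conj(I)]
      = (1/4)[(1) + (-1) + (1) + (-1)] = 0/4 = 0
(Exp terms are combined using exp(i*s)*conj(exp(i*t)) = exp(i*(s-t)), and sums of them are collapsed using the identity that for every m > 1 the m distinct m-th roots of unity sum to 0, e.g. 1 + exp(2*I*pi/3) + exp(-2*I*pi/3) = 0.)
Hence the multiplicities are chi_1: 1. Dimension check: dim(chi_2)*dim(chi_3) = 1*1 = 1 and sum (mult * dim) = 1*1 = 1.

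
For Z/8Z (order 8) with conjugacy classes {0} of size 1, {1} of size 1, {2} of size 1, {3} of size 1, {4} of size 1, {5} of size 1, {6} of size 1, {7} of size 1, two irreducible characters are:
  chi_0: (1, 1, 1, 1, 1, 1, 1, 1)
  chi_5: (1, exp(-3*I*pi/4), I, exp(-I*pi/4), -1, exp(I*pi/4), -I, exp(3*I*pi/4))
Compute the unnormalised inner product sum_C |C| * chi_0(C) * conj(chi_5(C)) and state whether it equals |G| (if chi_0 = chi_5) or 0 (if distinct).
Sum = 0; so <chi_0, chi_5> = 0 (distinct irreducibles are orthogonal).

Reasoning: Compute term by term over conjugacy classes (|C| * chi_0(C) * conj(chi_5(C))):
  1*(1)*conj(1) + 1*(1)*conj(exp(-3*I*pi/4)) + 1*(1)*conj(I) + 1*(1)*conj(exp(-I*pi/4)) + 1*(1)*conj(-1) + 1*(1)*conj(exp(I*pi/4)) + 1*(1)*conj(-I) + 1*(1)*conj(exp(3*I*pi/4))
  = (1) + (exp(3*I*pi/4)) + (-I) + (exp(I*pi/4)) + (-1) + (exp(-I*pi/4)) + (I) + (exp(-3*I*pi/4))
  = 0.
(Exp terms are combined using exp(i*s)*conj(exp(i*t)) = exp(i*(s-t)), and sums of them are collapsed using the identity that for every m > 1 the m distinct m-th roots of unity sum to 0, e.g. 1 + exp(2*I*pi/3) + exp(-2*I*pi/3) = 0.)
Dividing by |G| = 8 gives 0/8 = 0, matching the row-orthogonality relation <chi_0, chi_5> = [chi_0 = chi_5].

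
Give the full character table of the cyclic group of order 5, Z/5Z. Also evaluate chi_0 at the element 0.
Character table of Z/5Z (irreps indexed chi_0,...,chi_4 with chi_k(m) = zeta_5^(k*m), zeta_5 = exp(2*pi*i/5)):
  irrep \ class  {0} (size 1)  {1} (size 1)    {2} (size 1)    {3} (size 1)    {4} (size 1)  
  chi_0          1             1               1               1               1             
  chi_1          1             exp(2*I*pi/5)   exp(4*I*pi/5)   exp(-4*I*pi/5)  exp(-2*I*pi/5)
  chi_2          1             exp(4*I*pi/5)   exp(-2*I*pi/5)  exp(2*I*pi/5)   exp(-4*I*pi/5)
  chi_3          1             exp(-4*I*pi/5)  exp(2*I*pi/5)   exp(-2*I*pi/5)  exp(4*I*pi/5) 
  chi_4          1             exp(-2*I*pi/5)  exp(-4*I*pi/5)  exp(4*I*pi/5)   exp(2*I*pi/5) 

Spot check: chi_0(0) = zeta_5^(0*0) = zeta_5^0 = 1.

Argument: Z/5Z is abelian, so all 5 irreducible complex representations are 1-dimensional. They are given by chi_k(m) = zeta_5^(k*m) for k = 0,...,4. Row orthogonality: sum_m chi_k(m) conj(chi_l(m)) = 5 * [k = l].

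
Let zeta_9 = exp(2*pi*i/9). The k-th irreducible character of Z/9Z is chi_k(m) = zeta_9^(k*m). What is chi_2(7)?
chi_2(7) = zeta_9^14 = exp(-8*I*pi/9)

Working: chi_2(7) = zeta_9^(2*7) = zeta_9^14. Since zeta_9^9 = 1, this equals zeta_9^5 = exp(2*pi*i*5/9) = exp(-8*I*pi/9).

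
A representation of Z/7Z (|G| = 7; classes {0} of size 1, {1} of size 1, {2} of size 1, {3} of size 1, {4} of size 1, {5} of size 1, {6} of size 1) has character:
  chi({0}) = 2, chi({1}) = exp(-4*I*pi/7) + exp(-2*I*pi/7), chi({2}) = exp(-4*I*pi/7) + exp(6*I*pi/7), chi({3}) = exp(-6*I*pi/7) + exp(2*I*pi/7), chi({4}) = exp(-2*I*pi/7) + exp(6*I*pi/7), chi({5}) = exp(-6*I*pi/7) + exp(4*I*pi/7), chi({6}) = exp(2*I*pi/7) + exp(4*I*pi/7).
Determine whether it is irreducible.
Not irreducible (reducible): <chi, chi> = 2 > 1.

<chi, chi> = (1/|G|) sum_C |C| * |chi(C)|^2 = (1/7)[1*|2|^2 + 1*|exp(-4*I*pi/7) + exp(-2*I*pi/7)|^2 + 1*|exp(-4*I*pi/7) + exp(6*I*pi/7)|^2 + 1*|exp(-6*I*pi/7) + exp(2*I*pi/7)|^2 + 1*|exp(-2*I*pi/7) + exp(6*I*pi/7)|^2 + 1*|exp(-6*I*pi/7) + exp(4*I*pi/7)|^2 + 1*|exp(2*I*pi/7) + exp(4*I*pi/7)|^2]
  = (1/7)[(4) + (2 + exp(-2*I*pi/7) + exp(2*I*pi/7)) + (2 + exp(-4*I*pi/7) + exp(4*I*pi/7)) + (2 + exp(-6*I*pi/7) + exp(6*I*pi/7)) + (2 + exp(-6*I*pi/7) + exp(6*I*pi/7)) + (2 + exp(-4*I*pi/7) + exp(4*I*pi/7)) + (2 + exp(-2*I*pi/7) + exp(2*I*pi/7))] = 14/7 = 2.
(Exp terms are combined using exp(i*s)*conj(exp(i*t)) = exp(i*(s-t)), and sums of them are collapsed using the identity that for every m > 1 the m distinct m-th roots of unity sum to 0, e.g. 1 + exp(2*I*pi/3) + exp(-2*I*pi/3) = 0.)
A character is irreducible iff <chi, chi> = 1, so this representation is reducible.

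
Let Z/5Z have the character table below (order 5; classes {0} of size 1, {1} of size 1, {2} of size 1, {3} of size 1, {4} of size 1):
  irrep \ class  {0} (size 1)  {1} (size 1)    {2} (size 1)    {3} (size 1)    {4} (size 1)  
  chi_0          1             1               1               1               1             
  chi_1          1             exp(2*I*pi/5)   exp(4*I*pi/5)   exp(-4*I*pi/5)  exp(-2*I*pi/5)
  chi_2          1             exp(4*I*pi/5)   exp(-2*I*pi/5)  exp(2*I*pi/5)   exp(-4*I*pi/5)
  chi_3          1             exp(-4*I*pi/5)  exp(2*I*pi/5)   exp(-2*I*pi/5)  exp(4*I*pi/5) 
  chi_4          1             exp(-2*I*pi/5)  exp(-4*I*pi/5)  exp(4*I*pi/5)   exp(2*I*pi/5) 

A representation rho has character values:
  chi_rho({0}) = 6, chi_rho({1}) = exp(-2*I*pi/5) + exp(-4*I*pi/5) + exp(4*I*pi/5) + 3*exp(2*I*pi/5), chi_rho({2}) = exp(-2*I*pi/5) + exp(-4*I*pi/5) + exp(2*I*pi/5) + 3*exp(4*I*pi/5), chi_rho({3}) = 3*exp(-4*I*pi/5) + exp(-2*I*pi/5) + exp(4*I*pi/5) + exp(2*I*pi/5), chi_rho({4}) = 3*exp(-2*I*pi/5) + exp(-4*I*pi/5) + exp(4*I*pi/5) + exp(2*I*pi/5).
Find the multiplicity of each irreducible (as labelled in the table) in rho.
Multiplicities: chi_0: 0, chi_1: 3, chi_2: 1, chi_3: 1, chi_4: 1.

Proof sketch: Use <chi_rho, chi> = (1/|G|) sum_C |C| * chi_rho(C) * conj(chi(C)) with |G| = 5 for each irreducible chi in the table:
  <chi_rho, chi_0> = (1/5)[1*(6)*conj(1) + 1*(exp(-2*I*pi/5) + exp(-4*I*pi/5) + exp(4*I*pi/5) + 3*exp(2*I*pi/5))*conj(1) + 1*(exp(-2*I*pi/5) + exp(-4*I*pi/5) + exp(2*I*pi/5) + 3*exp(4*I*pi/5))*conj(1) + 1*(3*exp(-4*I*pi/5) + exp(-2*I*pi/5) + exp(4*I*pi/5) + exp(2*I*pi/5))*conj(1) + 1*(3*exp(-2*I*pi/5) + exp(-4*I*pi/5) + exp(4*I*pi/5) + exp(2*I*pi/5))*conj(1)]
      = (1/5)[(6) + (exp(-2*I*pi/5) + exp(-4*I*pi/5) + exp(4*I*pi/5) + 3*exp(2*I*pi/5)) + (exp(-2*I*pi/5) + exp(-4*I*pi/5) + exp(2*I*pi/5) + 3*exp(4*I*pi/5)) + (3*exp(-4*I*pi/5) + exp(-2*I*pi/5) + exp(4*I*pi/5) + exp(2*I*pi/5)) + (3*exp(-2*I*pi/5) + exp(-4*I*pi/5) + exp(4*I*pi/5) + exp(2*I*pi/5))] = 0/5 = 0
  <chi_rho, chi_1> = (1/5)[1*(6)*conj(1) + 1*(exp(-2*I*pi/5) + exp(-4*I*pi/5) + exp(4*I*pi/5) + 3*exp(2*I*pi/5))*conj(exp(2*I*pi/5)) + 1*(exp(-2*I*pi/5) + exp(-4*I*pi/5) + exp(2*I*pi/5) + 3*exp(4*I*pi/5))*conj(exp(4*I*pi/5)) + 1*(3*exp(-4*I*pi/5) + exp(-2*I*pi/5) + exp(4*I*pi/5) + exp(2*I*pi/5))*conj(exp(-4*I*pi/5)) + 1*(3*exp(-2*I*pi/5) + exp(-4*I*pi/5) + exp(4*I*pi/5) + exp(2*I*pi/5))*conj(exp(-2*I*pi/5))]
      = (1/5)[(6) + (3 + exp(-4*I*pi/5) + exp(4*I*pi/5) + exp(2*I*pi/5)) + (3 + exp(-2*I*pi/5) + exp(4*I*pi/5) + exp(2*I*pi/5)) + (3 + exp(-2*I*pi/5) + exp(-4*I*pi/5) + exp(2*I*pi/5)) + (3 + exp(-2*I*pi/5) + exp(-4*I*pi/5) + exp(4*I*pi/5))] = 15/5 = 3
  <chi_rho, chi_2> = (1/5)[1*(6)*conj(1) + 1*(exp(-2*I*pi/5) + exp(-4*I*pi/5) + exp(4*I*pi/5) + 3*exp(2*I*pi/5))*conj(exp(4*I*pi/5)) + 1*(exp(-2*I*pi/5) + exp(-4*I*pi/5) + exp(2*I*pi/5) + 3*exp(4*I*pi/5))*conj(exp(-2*I*pi/5)) + 1*(3*exp(-4*I*pi/5) + exp(-2*I*pi/5) + exp(4*I*pi/5) + exp(2*I*pi/5))*conj(exp(2*I*pi/5)) + 1*(3*exp(-2*I*pi/5) + exp(-4*I*pi/5) + exp(4*I*pi/5) + exp(2*I*pi/5))*conj(exp(-4*I*pi/5))]
      = (1/5)[(6) + (1 + 3*exp(-2*I*pi/5) + exp(4*I*pi/5) + exp(2*I*pi/5)) + (1 + 3*exp(-4*I*pi/5) + exp(-2*I*pi/5) + exp(4*I*pi/5)) + (1 + exp(-4*I*pi/5) + exp(2*I*pi/5) + 3*exp(4*I*pi/5)) + (1 + exp(-2*I*pi/5) + exp(-4*I*pi/5) + 3*exp(2*I*pi/5))] = 5/5 = 1
  <chi_rho, chi_3> = (1/5)[1*(6)*conj(1) + 1*(exp(-2*I*pi/5) + exp(-4*I*pi/5) + exp(4*I*pi/5) + 3*exp(2*I*pi/5))*conj(exp(-4*I*pi/5)) + 1*(exp(-2*I*pi/5) + exp(-4*I*pi/5) + exp(2*I*pi/5) + 3*exp(4*I*pi/5))*conj(exp(2*I*pi/5)) + 1*(3*exp(-4*I*pi/5) + exp(-2*I*pi/5) + exp(4*I*pi/5) + exp(2*I*pi/5))*conj(exp(-2*I*pi/5)) + 1*(3*exp(-2*I*pi/5) + exp(-4*I*pi/5) + exp(4*I*pi/5) + exp(2*I*pi/5))*conj(exp(4*I*pi/5))]
      = (1/5)[(6) + (1 + 3*exp(-4*I*pi/5) + exp(-2*I*pi/5) + exp(2*I*pi/5)) + (1 + exp(-4*I*pi/5) + exp(4*I*pi/5) + 3*exp(2*I*pi/5)) + (1 + 3*exp(-2*I*pi/5) + exp(-4*I*pi/5) + exp(4*I*pi/5)) + (1 + exp(-2*I*pi/5) + exp(2*I*pi/5) + 3*exp(4*I*pi/5))] = 5/5 = 1
  <chi_rho, chi_4> = (1/5)[1*(6)*conj(1) + 1*(exp(-2*I*pi/5) + exp(-4*I*pi/5) + exp(4*I*pi/5) + 3*exp(2*I*pi/5))*conj(exp(-2*I*pi/5)) + 1*(exp(-2*I*pi/5) + exp(-4*I*pi/5) + exp(2*I*pi/5) + 3*exp(4*I*pi/5))*conj(exp(-4*I*pi/5)) + 1*(3*exp(-4*I*pi/5) + exp(-2*I*pi/5) + exp(4*I*pi/5) + exp(2*I*pi/5))*conj(exp(4*I*pi/5)) + 1*(3*exp(-2*I*pi/5) + exp(-4*I*pi/5) + exp(4*I*pi/5) + exp(2*I*pi/5))*conj(exp(2*I*pi/5))]
      = (1/5)[(6) + (1 + exp(-2*I*pi/5) + exp(-4*I*pi/5) + 3*exp(4*I*pi/5)) + (1 + 3*exp(-2*I*pi/5) + exp(-4*I*pi/5) + exp(2*I*pi/5)) + (1 + exp(-2*I*pi/5) + exp(4*I*pi/5) + 3*exp(2*I*pi/5)) + (1 + 3*exp(-4*I*pi/5) + exp(4*I*pi/5) + exp(2*I*pi/5))] = 5/5 = 1
(Exp terms are combined using exp(i*s)*conj(exp(i*t)) = exp(i*(s-t)), and sums of them are collapsed using the identity that for every m > 1 the m distinct m-th roots of unity sum to 0, e.g. 1 + exp(2*I*pi/3) + exp(-2*I*pi/3) = 0.)
Dimension check: dim(rho) = sum (mult * dim) = 0*1 + 3*1 + 1*1 + 1*1 + 1*1 = 6 = chi_rho(e) = 6.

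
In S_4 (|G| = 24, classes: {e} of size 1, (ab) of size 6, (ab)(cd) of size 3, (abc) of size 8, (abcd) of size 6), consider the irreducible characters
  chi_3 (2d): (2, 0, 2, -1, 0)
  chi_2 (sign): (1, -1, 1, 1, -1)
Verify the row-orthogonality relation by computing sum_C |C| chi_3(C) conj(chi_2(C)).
Sum = 0; so <chi_3, chi_2> = 0 (distinct irreducibles are orthogonal).

Reasoning: Compute term by term over conjugacy classes (|C| * chi_3(C) * conj(chi_2(C))):
  1*(2)*conj(1) + 6*(0)*conj(-1) + 3*(2)*conj(1) + 8*(-1)*conj(1) + 6*(0)*conj(-1)
  = (2) + (0) + (6) + (-8) + (0)
  = 0.
Dividing by |G| = 24 gives 0/24 = 0, matching the row-orthogonality relation <chi_3, chi_2> = [chi_3 = chi_2].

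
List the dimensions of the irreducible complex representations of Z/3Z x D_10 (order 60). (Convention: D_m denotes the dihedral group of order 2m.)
Dimensions: 1, 1, 1, 1, 1, 1, 1, 1, 1, 1, 1, 1, 2, 2, 2, 2, 2, 2, 2, 2, 2, 2, 2, 2

Why: There are 24 irreducibles (= number of conjugacy classes). Their dimensions d_i satisfy sum d_i^2 = |G| = 60: 1 + 1 + 1 + 1 + 1 + 1 + 1 + 1 + 1 + 1 + 1 + 1 + 4 + 4 + 4 + 4 + 4 + 4 + 4 + 4 + 4 + 4 + 4 + 4 = 60. (For the product with Z/3Z: each of the 3 1-dim characters of Z/3Z tensors with each irrep of D_10, giving 3 copies of each D_10-dimension.)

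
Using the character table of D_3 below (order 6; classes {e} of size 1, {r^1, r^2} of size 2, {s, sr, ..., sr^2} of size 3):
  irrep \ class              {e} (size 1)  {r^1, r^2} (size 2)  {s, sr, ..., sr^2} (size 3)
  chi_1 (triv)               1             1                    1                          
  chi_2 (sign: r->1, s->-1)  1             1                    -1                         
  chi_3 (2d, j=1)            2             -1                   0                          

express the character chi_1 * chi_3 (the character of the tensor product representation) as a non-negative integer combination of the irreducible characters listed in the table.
chi_1 tensor chi_3 = chi_3 (all other irreducibles have multiplicity 0).

The character of a tensor product is the pointwise product (chi_1 * chi_3)(C) = chi_1(C) * chi_3(C):
  {e}: (1)*(2), {r^1, r^2}: (1)*(-1), {s, sr, ..., sr^2}: (1)*(0)
so (chi_1 * chi_3) takes values
  {e} -> 2, {r^1, r^2} -> -1, {s, sr, ..., sr^2} -> 0.
Now take the inner product of this character with each irreducible chi from the table, <chi_1*chi_3, chi> = (1/6) sum_C |C| (chi_1*chi_3)(C) conj(chi(C)):
  <chi_1*chi_3, chi_1> = (1/6)[1*(2)*conj(1) + 2*(-1)*conj(1) + 3*(0)*conj(1)]
      = (1/6)[(2) + (-2) + (0)] = 0/6 = 0
  <chi_1*chi_3, chi_2> = (1/6)[1*(2)*conj(1) + 2*(-1)*conj(1) + 3*(0)*conj(-1)]
      = (1/6)[(2) + (-2) + (0)] = 0/6 = 0
  <chi_1*chi_3, chi_3> = (1/6)[1*(2)*conj(2) + 2*(-1)*conj(-1) + 3*(0)*conj(0)]
      = (1/6)[(4) + (2) + (0)] = 6/6 = 1
Hence the multiplicities are chi_3: 1. Dimension check: dim(chi_1)*dim(chi_3) = 1*2 = 2 and sum (mult * dim) = 1*2 = 2.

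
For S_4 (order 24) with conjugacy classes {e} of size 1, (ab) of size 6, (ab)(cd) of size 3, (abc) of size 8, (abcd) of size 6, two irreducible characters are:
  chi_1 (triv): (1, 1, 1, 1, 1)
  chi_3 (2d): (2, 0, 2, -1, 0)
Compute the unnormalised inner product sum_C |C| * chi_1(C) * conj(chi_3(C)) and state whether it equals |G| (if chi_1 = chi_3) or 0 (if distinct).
Sum = 0; so <chi_1, chi_3> = 0 (distinct irreducibles are orthogonal).

Compute term by term over conjugacy classes (|C| * chi_1(C) * conj(chi_3(C))):
  1*(1)*conj(2) + 6*(1)*conj(0) + 3*(1)*conj(2) + 8*(1)*conj(-1) + 6*(1)*conj(0)
  = (2) + (0) + (6) + (-8) + (0)
  = 0.
Dividing by |G| = 24 gives 0/24 = 0, matching the row-orthogonality relation <chi_1, chi_3> = [chi_1 = chi_3].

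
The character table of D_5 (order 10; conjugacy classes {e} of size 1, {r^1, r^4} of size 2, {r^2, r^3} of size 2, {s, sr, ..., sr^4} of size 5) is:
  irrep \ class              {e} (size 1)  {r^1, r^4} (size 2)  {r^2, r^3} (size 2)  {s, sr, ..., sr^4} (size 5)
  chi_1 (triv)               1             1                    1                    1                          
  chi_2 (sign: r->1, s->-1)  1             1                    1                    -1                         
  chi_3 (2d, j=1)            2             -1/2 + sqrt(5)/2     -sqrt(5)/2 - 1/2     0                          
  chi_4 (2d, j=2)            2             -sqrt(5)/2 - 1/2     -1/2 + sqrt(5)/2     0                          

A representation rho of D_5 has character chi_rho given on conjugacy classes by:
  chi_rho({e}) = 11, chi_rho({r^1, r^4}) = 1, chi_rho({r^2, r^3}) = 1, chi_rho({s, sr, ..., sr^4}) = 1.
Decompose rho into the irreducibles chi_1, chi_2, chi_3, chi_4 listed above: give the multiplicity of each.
Multiplicities: chi_1: 2, chi_2: 1, chi_3: 2, chi_4: 2.

Solution. Use <chi_rho, chi> = (1/|G|) sum_C |C| * chi_rho(C) * conj(chi(C)) with |G| = 10 for each irreducible chi in the table:
  <chi_rho, chi_1> = (1/10)[1*(11)*conj(1) + 2*(1)*conj(1) + 2*(1)*conj(1) + 5*(1)*conj(1)]
      = (1/10)[(11) + (2) + (2) + (5)] = 20/10 = 2
  <chi_rho, chi_2> = (1/10)[1*(11)*conj(1) + 2*(1)*conj(1) + 2*(1)*conj(1) + 5*(1)*conj(-1)]
      = (1/10)[(11) + (2) + (2) + (-5)] = 10/10 = 1
  <chi_rho, chi_3> = (1/10)[1*(11)*conj(2) + 2*(1)*conj(-1/2 + sqrt(5)/2) + 2*(1)*conj(-sqrt(5)/2 - 1/2) + 5*(1)*conj(0)]
      = (1/10)[(22) + (-1 + sqrt(5)) + (-sqrt(5) - 1) + (0)] = 20/10 = 2
  <chi_rho, chi_4> = (1/10)[1*(11)*conj(2) + 2*(1)*conj(-sqrt(5)/2 - 1/2) + 2*(1)*conj(-1/2 + sqrt(5)/2) + 5*(1)*conj(0)]
      = (1/10)[(22) + (-sqrt(5) - 1) + (-1 + sqrt(5)) + (0)] = 20/10 = 2
Dimension check: dim(rho) = sum (mult * dim) = 2*1 + 1*1 + 2*2 + 2*2 = 11 = chi_rho(e) = 11.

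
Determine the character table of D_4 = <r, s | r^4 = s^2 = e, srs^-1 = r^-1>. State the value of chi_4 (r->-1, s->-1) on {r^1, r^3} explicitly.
Conjugacy classes: {e} of size 1, {r^2} of size 1, {r^1, r^3} of size 2, {s, sr^2, ...} of size 2, {sr, sr^3, ...} of size 2.
Character table:
  irrep \ class              {e} (size 1)  {r^2} (size 1)  {r^1, r^3} (size 2)  {s, sr^2, ...} (size 2)  {sr, sr^3, ...} (size 2)
  chi_1 (triv)               1             1               1                    1                        1                       
  chi_2 (sign: r->1, s->-1)  1             1               1                    -1                       -1                      
  chi_3 (r->-1, s->1)        1             1               -1                   1                        -1                      
  chi_4 (r->-1, s->-1)       1             1               -1                   -1                       1                       
  chi_5 (2d, j=1)            2             -2              0                    0                        0                       

Spot check: chi_4 (r->-1, s->-1) on {r^1, r^3} = -1.

Why: D_4 has order 2*4 = 8 with 5 conjugacy classes, hence 5 irreducibles. Sum of squared dims 1 + 1 + 1 + 1 + 4 = 8 = |G|. Linear characters come from the abelianisation; the 2-dimensional irreps have character r^k -> 2*cos(2*pi*j*k/4), reflections -> 0.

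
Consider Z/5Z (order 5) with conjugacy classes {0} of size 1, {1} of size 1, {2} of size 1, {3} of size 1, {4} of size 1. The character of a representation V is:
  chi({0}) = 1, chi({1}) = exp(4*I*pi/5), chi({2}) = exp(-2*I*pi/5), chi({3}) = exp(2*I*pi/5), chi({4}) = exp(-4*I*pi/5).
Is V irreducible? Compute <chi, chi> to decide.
Irreducible: <chi, chi> = 1.

Why: <chi, chi> = (1/|G|) sum_C |C| * |chi(C)|^2 = (1/5)[1*|1|^2 + 1*|exp(4*I*pi/5)|^2 + 1*|exp(-2*I*pi/5)|^2 + 1*|exp(2*I*pi/5)|^2 + 1*|exp(-4*I*pi/5)|^2]
  = (1/5)[(1) + (1) + (1) + (1) + (1)] = 5/5 = 1.
(Exp terms are combined using exp(i*s)*conj(exp(i*t)) = exp(i*(s-t)), and sums of them are collapsed using the identity that for every m > 1 the m distinct m-th roots of unity sum to 0, e.g. 1 + exp(2*I*pi/3) + exp(-2*I*pi/3) = 0.)
A character is irreducible iff <chi, chi> = 1, so this representation is irreducible.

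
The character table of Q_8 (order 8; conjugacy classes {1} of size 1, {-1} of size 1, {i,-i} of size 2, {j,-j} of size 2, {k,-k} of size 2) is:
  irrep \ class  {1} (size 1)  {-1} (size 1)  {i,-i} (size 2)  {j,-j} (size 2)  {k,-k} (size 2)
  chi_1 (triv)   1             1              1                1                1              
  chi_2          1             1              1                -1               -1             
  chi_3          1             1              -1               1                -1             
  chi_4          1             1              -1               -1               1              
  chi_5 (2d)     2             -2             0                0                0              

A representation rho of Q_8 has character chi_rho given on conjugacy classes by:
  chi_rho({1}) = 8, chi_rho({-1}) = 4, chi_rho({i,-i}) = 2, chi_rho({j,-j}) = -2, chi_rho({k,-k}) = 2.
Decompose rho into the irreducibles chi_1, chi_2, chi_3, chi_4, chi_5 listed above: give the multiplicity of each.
Multiplicities: chi_1: 2, chi_2: 2, chi_3: 0, chi_4: 2, chi_5: 1.

Argument: Use <chi_rho, chi> = (1/|G|) sum_C |C| * chi_rho(C) * conj(chi(C)) with |G| = 8 for each irreducible chi in the table:
  <chi_rho, chi_1> = (1/8)[1*(8)*conj(1) + 1*(4)*conj(1) + 2*(2)*conj(1) + 2*(-2)*conj(1) + 2*(2)*conj(1)]
      = (1/8)[(8) + (4) + (4) + (-4) + (4)] = 16/8 = 2
  <chi_rho, chi_2> = (1/8)[1*(8)*conj(1) + 1*(4)*conj(1) + 2*(2)*conj(1) + 2*(-2)*conj(-1) + 2*(2)*conj(-1)]
      = (1/8)[(8) + (4) + (4) + (4) + (-4)] = 16/8 = 2
  <chi_rho, chi_3> = (1/8)[1*(8)*conj(1) + 1*(4)*conj(1) + 2*(2)*conj(-1) + 2*(-2)*conj(1) + 2*(2)*conj(-1)]
      = (1/8)[(8) + (4) + (-4) + (-4) + (-4)] = 0/8 = 0
  <chi_rho, chi_4> = (1/8)[1*(8)*conj(1) + 1*(4)*conj(1) + 2*(2)*conj(-1) + 2*(-2)*conj(-1) + 2*(2)*conj(1)]
      = (1/8)[(8) + (4) + (-4) + (4) + (4)] = 16/8 = 2
  <chi_rho, chi_5> = (1/8)[1*(8)*conj(2) + 1*(4)*conj(-2) + 2*(2)*conj(0) + 2*(-2)*conj(0) + 2*(2)*conj(0)]
      = (1/8)[(16) + (-8) + (0) + (0) + (0)] = 8/8 = 1
Dimension check: dim(rho) = sum (mult * dim) = 2*1 + 2*1 + 0*1 + 2*1 + 1*2 = 8 = chi_rho(e) = 8.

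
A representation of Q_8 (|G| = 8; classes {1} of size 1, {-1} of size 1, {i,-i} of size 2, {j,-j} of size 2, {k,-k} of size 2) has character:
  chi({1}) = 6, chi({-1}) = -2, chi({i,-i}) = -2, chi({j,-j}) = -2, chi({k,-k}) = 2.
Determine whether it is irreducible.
Not irreducible (reducible): <chi, chi> = 8 > 1.

Reasoning: <chi, chi> = (1/|G|) sum_C |C| * |chi(C)|^2 = (1/8)[1*|6|^2 + 1*|-2|^2 + 2*|-2|^2 + 2*|-2|^2 + 2*|2|^2]
  = (1/8)[(36) + (4) + (8) + (8) + (8)] = 64/8 = 8.
A character is irreducible iff <chi, chi> = 1, so this representation is reducible.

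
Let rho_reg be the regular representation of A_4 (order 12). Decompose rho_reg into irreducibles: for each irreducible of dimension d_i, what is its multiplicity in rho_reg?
Each irreducible V_i of dimension d_i appears with multiplicity d_i, i.e. rho_reg = (direct sum over all irreducibles V_i) d_i V_i. The irreducible dimensions for A_4 are 1, 1, 1, 3: 3 irreducibles of dimension 1, each with multiplicity 1; 1 irreducible of dimension 3, with multiplicity 3. Total dimension 3*1*1 + 1*3*3 = 12 = |G|.

Proof sketch: General theorem: in the regular representation of a finite group G, each irreducible appears with multiplicity equal to its dimension. Check: dim(rho_reg) = sum d_i^2 = 1 + 1 + 1 + 9 = 12 = |G|.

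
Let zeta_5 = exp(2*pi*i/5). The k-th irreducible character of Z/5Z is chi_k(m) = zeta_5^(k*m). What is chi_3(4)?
chi_3(4) = zeta_5^12 = exp(4*I*pi/5)

Working: chi_3(4) = zeta_5^(3*4) = zeta_5^12. Since zeta_5^5 = 1, this equals zeta_5^2 = exp(2*pi*i*2/5) = exp(4*I*pi/5).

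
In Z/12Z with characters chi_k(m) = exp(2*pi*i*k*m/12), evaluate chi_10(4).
chi_10(4) = zeta_12^40 = exp(2*I*pi/3)

Argument: chi_10(4) = zeta_12^(10*4) = zeta_12^40. Since zeta_12^12 = 1, this equals zeta_12^4 = exp(2*pi*i*4/12) = exp(2*I*pi/3).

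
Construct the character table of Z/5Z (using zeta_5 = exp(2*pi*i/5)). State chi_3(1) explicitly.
Character table of Z/5Z (irreps indexed chi_0,...,chi_4 with chi_k(m) = zeta_5^(k*m), zeta_5 = exp(2*pi*i/5)):
  irrep \ class  {0} (size 1)  {1} (size 1)    {2} (size 1)    {3} (size 1)    {4} (size 1)  
  chi_0          1             1               1               1               1             
  chi_1          1             exp(2*I*pi/5)   exp(4*I*pi/5)   exp(-4*I*pi/5)  exp(-2*I*pi/5)
  chi_2          1             exp(4*I*pi/5)   exp(-2*I*pi/5)  exp(2*I*pi/5)   exp(-4*I*pi/5)
  chi_3          1             exp(-4*I*pi/5)  exp(2*I*pi/5)   exp(-2*I*pi/5)  exp(4*I*pi/5) 
  chi_4          1             exp(-2*I*pi/5)  exp(-4*I*pi/5)  exp(4*I*pi/5)   exp(2*I*pi/5) 

Spot check: chi_3(1) = zeta_5^(3*1) = zeta_5^3 = exp(-4*I*pi/5).

Solution. Z/5Z is abelian, so all 5 irreducible complex representations are 1-dimensional. They are given by chi_k(m) = zeta_5^(k*m) for k = 0,...,4. Row orthogonality: sum_m chi_k(m) conj(chi_l(m)) = 5 * [k = l].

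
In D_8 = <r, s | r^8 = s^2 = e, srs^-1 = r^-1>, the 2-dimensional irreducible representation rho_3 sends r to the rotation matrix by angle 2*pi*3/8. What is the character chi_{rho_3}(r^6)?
chi_{rho_3}(r^6) = 2*cos(2*pi*3*6/8) = 0

Why: rho_3(r^6) is rotation by angle 2*pi*3*6/8, whose trace is 2*cos(2*pi*3*6/8) = 0.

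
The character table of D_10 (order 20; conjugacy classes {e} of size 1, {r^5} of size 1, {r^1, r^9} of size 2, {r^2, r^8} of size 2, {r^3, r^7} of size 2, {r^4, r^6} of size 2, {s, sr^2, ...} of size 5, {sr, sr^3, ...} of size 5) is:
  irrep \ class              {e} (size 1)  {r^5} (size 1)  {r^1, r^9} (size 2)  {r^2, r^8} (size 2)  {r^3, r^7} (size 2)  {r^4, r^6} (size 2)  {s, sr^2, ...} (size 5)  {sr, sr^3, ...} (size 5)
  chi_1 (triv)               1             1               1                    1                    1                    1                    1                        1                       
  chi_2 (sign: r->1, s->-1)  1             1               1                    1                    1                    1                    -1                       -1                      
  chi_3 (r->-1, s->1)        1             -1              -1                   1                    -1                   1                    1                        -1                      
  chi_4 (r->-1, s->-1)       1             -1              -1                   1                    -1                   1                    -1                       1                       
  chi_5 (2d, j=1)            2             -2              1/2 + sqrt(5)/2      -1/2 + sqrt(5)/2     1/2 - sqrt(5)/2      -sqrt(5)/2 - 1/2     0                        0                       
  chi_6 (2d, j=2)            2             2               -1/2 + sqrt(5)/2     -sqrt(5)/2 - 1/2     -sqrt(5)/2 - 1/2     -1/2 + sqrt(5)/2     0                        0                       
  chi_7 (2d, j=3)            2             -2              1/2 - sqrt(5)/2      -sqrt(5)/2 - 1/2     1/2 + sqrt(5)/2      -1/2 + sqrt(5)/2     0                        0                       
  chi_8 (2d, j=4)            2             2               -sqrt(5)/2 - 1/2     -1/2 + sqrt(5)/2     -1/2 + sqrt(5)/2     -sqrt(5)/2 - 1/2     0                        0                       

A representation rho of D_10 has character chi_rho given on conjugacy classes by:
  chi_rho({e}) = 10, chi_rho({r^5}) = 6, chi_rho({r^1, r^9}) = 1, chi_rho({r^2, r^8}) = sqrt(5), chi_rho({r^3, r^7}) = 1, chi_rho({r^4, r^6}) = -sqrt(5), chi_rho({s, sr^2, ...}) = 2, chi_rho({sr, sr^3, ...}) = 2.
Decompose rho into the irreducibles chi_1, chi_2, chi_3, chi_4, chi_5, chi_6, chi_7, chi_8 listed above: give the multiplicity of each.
Multiplicities: chi_1: 2, chi_2: 0, chi_3: 0, chi_4: 0, chi_5: 1, chi_6: 1, chi_7: 0, chi_8: 2.

Explanation: Use <chi_rho, chi> = (1/|G|) sum_C |C| * chi_rho(C) * conj(chi(C)) with |G| = 20 for each irreducible chi in the table:
  <chi_rho, chi_1> = (1/20)[1*(10)*conj(1) + 1*(6)*conj(1) + 2*(1)*conj(1) + 2*(sqrt(5))*conj(1) + 2*(1)*conj(1) + 2*(-sqrt(5))*conj(1) + 5*(2)*conj(1) + 5*(2)*conj(1)]
      = (1/20)[(10) + (6) + (2) + (2*sqrt(5)) + (2) + (-2*sqrt(5)) + (10) + (10)] = 40/20 = 2
  <chi_rho, chi_2> = (1/20)[1*(10)*conj(1) + 1*(6)*conj(1) + 2*(1)*conj(1) + 2*(sqrt(5))*conj(1) + 2*(1)*conj(1) + 2*(-sqrt(5))*conj(1) + 5*(2)*conj(-1) + 5*(2)*conj(-1)]
      = (1/20)[(10) + (6) + (2) + (2*sqrt(5)) + (2) + (-2*sqrt(5)) + (-10) + (-10)] = 0/20 = 0
  <chi_rho, chi_3> = (1/20)[1*(10)*conj(1) + 1*(6)*conj(-1) + 2*(1)*conj(-1) + 2*(sqrt(5))*conj(1) + 2*(1)*conj(-1) + 2*(-sqrt(5))*conj(1) + 5*(2)*conj(1) + 5*(2)*conj(-1)]
      = (1/20)[(10) + (-6) + (-2) + (2*sqrt(5)) + (-2) + (-2*sqrt(5)) + (10) + (-10)] = 0/20 = 0
  <chi_rho, chi_4> = (1/20)[1*(10)*conj(1) + 1*(6)*conj(-1) + 2*(1)*conj(-1) + 2*(sqrt(5))*conj(1) + 2*(1)*conj(-1) + 2*(-sqrt(5))*conj(1) + 5*(2)*conj(-1) + 5*(2)*conj(1)]
      = (1/20)[(10) + (-6) + (-2) + (2*sqrt(5)) + (-2) + (-2*sqrt(5)) + (-10) + (10)] = 0/20 = 0
  <chi_rho, chi_5> = (1/20)[1*(10)*conj(2) + 1*(6)*conj(-2) + 2*(1)*conj(1/2 + sqrt(5)/2) + 2*(sqrt(5))*conj(-1/2 + sqrt(5)/2) + 2*(1)*conj(1/2 - sqrt(5)/2) + 2*(-sqrt(5))*conj(-sqrt(5)/2 - 1/2) + 5*(2)*conj(0) + 5*(2)*conj(0)]
      = (1/20)[(20) + (-12) + (1 + sqrt(5)) + (5 - sqrt(5)) + (1 - sqrt(5)) + (sqrt(5) + 5) + (0) + (0)] = 20/20 = 1
  <chi_rho, chi_6> = (1/20)[1*(10)*conj(2) + 1*(6)*conj(2) + 2*(1)*conj(-1/2 + sqrt(5)/2) + 2*(sqrt(5))*conj(-sqrt(5)/2 - 1/2) + 2*(1)*conj(-sqrt(5)/2 - 1/2) + 2*(-sqrt(5))*conj(-1/2 + sqrt(5)/2) + 5*(2)*conj(0) + 5*(2)*conj(0)]
      = (1/20)[(20) + (12) + (-1 + sqrt(5)) + (-5 - sqrt(5)) + (-sqrt(5) - 1) + (-5 + sqrt(5)) + (0) + (0)] = 20/20 = 1
  <chi_rho, chi_7> = (1/20)[1*(10)*conj(2) + 1*(6)*conj(-2) + 2*(1)*conj(1/2 - sqrt(5)/2) + 2*(sqrt(5))*conj(-sqrt(5)/2 - 1/2) + 2*(1)*conj(1/2 + sqrt(5)/2) + 2*(-sqrt(5))*conj(-1/2 + sqrt(5)/2) + 5*(2)*conj(0) + 5*(2)*conj(0)]
      = (1/20)[(20) + (-12) + (1 - sqrt(5)) + (-5 - sqrt(5)) + (1 + sqrt(5)) + (-5 + sqrt(5)) + (0) + (0)] = 0/20 = 0
  <chi_rho, chi_8> = (1/20)[1*(10)*conj(2) + 1*(6)*conj(2) + 2*(1)*conj(-sqrt(5)/2 - 1/2) + 2*(sqrt(5))*conj(-1/2 + sqrt(5)/2) + 2*(1)*conj(-1/2 + sqrt(5)/2) + 2*(-sqrt(5))*conj(-sqrt(5)/2 - 1/2) + 5*(2)*conj(0) + 5*(2)*conj(0)]
      = (1/20)[(20) + (12) + (-sqrt(5) - 1) + (5 - sqrt(5)) + (-1 + sqrt(5)) + (sqrt(5) + 5) + (0) + (0)] = 40/20 = 2
Dimension check: dim(rho) = sum (mult * dim) = 2*1 + 0*1 + 0*1 + 0*1 + 1*2 + 1*2 + 0*2 + 2*2 = 10 = chi_rho(e) = 10.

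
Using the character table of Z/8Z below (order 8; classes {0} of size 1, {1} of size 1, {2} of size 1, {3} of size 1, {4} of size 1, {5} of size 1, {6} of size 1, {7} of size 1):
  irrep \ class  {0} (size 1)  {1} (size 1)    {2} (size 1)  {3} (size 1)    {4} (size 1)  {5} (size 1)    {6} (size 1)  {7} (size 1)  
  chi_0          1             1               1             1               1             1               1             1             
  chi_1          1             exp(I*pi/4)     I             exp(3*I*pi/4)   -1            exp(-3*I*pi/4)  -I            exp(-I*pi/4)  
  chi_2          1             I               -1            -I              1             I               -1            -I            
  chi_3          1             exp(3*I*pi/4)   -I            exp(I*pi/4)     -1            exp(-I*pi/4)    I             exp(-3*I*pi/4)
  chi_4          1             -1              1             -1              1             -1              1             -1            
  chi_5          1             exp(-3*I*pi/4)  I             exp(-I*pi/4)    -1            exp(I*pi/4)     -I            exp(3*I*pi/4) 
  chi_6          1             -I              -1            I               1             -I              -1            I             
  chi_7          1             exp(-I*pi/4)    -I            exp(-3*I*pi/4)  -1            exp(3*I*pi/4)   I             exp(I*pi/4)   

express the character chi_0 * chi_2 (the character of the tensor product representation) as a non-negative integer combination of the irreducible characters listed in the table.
chi_0 tensor chi_2 = chi_2 (all other irreducibles have multiplicity 0).

Reasoning: The character of a tensor product is the pointwise product (chi_0 * chi_2)(C) = chi_0(C) * chi_2(C):
  {0}: (1)*(1), {1}: (1)*(I), {2}: (1)*(-1), {3}: (1)*(-I), {4}: (1)*(1), {5}: (1)*(I), {6}: (1)*(-1), {7}: (1)*(-I)
so (chi_0 * chi_2) takes values
  {0} -> 1, {1} -> I, {2} -> -1, {3} -> -I, {4} -> 1, {5} -> I, {6} -> -1, {7} -> -I.
Now take the inner product of this character with each irreducible chi from the table, <chi_0*chi_2, chi> = (1/8) sum_C |C| (chi_0*chi_2)(C) conj(chi(C)):
  <chi_0*chi_2, chi_0> = (1/8)[1*(1)*conj(1) + 1*(I)*conj(1) + 1*(-1)*conj(1) + 1*(-I)*conj(1) + 1*(1)*conj(1) + 1*(I)*conj(1) + 1*(-1)*conj(1) + 1*(-I)*conj(1)]
      = (1/8)[(1) + (I) + (-1) + (-I) + (1) + (I) + (-1) + (-I)] = 0/8 = 0
  <chi_0*chi_2, chi_1> = (1/8)[1*(1)*conj(1) + 1*(I)*conj(exp(I*pi/4)) + 1*(-1)*conj(I) + 1*(-I)*conj(exp(3*I*pi/4)) + 1*(1)*conj(-1) + 1*(I)*conj(exp(-3*I*pi/4)) + 1*(-1)*conj(-I) + 1*(-I)*conj(exp(-I*pi/4))]
      = (1/8)[(1) + (exp(I*pi/4)) + (I) + (-exp(-I*pi/4)) + (-1) + (exp(-3*I*pi/4)) + (-I) + (-exp(3*I*pi/4))] = 0/8 = 0
  <chi_0*chi_2, chi_2> = (1/8)[1*(1)*conj(1) + 1*(I)*conj(I) + 1*(-1)*conj(-1) + 1*(-I)*conj(-I) + 1*(1)*conj(1) + 1*(I)*conj(I) + 1*(-1)*conj(-1) + 1*(-I)*conj(-I)]
      = (1/8)[(1) + (1) + (1) + (1) + (1) + (1) + (1) + (1)] = 8/8 = 1
  <chi_0*chi_2, chi_3> = (1/8)[1*(1)*conj(1) + 1*(I)*conj(exp(3*I*pi/4)) + 1*(-1)*conj(-I) + 1*(-I)*conj(exp(I*pi/4)) + 1*(1)*conj(-1) + 1*(I)*conj(exp(-I*pi/4)) + 1*(-1)*conj(I) + 1*(-I)*conj(exp(-3*I*pi/4))]
      = (1/8)[(1) + (exp(-I*pi/4)) + (-I) + (-exp(I*pi/4)) + (-1) + (exp(3*I*pi/4)) + (I) + (-exp(-3*I*pi/4))] = 0/8 = 0
  <chi_0*chi_2, chi_4> = (1/8)[1*(1)*conj(1) + 1*(I)*conj(-1) + 1*(-1)*conj(1) + 1*(-I)*conj(-1) + 1*(1)*conj(1) + 1*(I)*conj(-1) + 1*(-1)*conj(1) + 1*(-I)*conj(-1)]
      = (1/8)[(1) + (-I) + (-1) + (I) + (1) + (-I) + (-1) + (I)] = 0/8 = 0
  <chi_0*chi_2, chi_5> = (1/8)[1*(1)*conj(1) + 1*(I)*conj(exp(-3*I*pi/4)) + 1*(-1)*conj(I) + 1*(-I)*conj(exp(-I*pi/4)) + 1*(1)*conj(-1) + 1*(I)*conj(exp(I*pi/4)) + 1*(-1)*conj(-I) + 1*(-I)*conj(exp(3*I*pi/4))]
      = (1/8)[(1) + (exp(-3*I*pi/4)) + (I) + (-exp(3*I*pi/4)) + (-1) + (exp(I*pi/4)) + (-I) + (-exp(-I*pi/4))] = 0/8 = 0
  <chi_0*chi_2, chi_6> = (1/8)[1*(1)*conj(1) + 1*(I)*conj(-I) + 1*(-1)*conj(-1) + 1*(-I)*conj(I) + 1*(1)*conj(1) + 1*(I)*conj(-I) + 1*(-1)*conj(-1) + 1*(-I)*conj(I)]
      = (1/8)[(1) + (-1) + (1) + (-1) + (1) + (-1) + (1) + (-1)] = 0/8 = 0
  <chi_0*chi_2, chi_7> = (1/8)[1*(1)*conj(1) + 1*(I)*conj(exp(-I*pi/4)) + 1*(-1)*conj(-I) + 1*(-I)*conj(exp(-3*I*pi/4)) + 1*(1)*conj(-1) + 1*(I)*conj(exp(3*I*pi/4)) + 1*(-1)*conj(I) + 1*(-I)*conj(exp(I*pi/4))]
      = (1/8)[(1) + (exp(3*I*pi/4)) + (-I) + (-exp(-3*I*pi/4)) + (-1) + (exp(-I*pi/4)) + (I) + (-exp(I*pi/4))] = 0/8 = 0
(Exp terms are combined using exp(i*s)*conj(exp(i*t)) = exp(i*(s-t)), and sums of them are collapsed using the identity that for every m > 1 the m distinct m-th roots of unity sum to 0, e.g. 1 + exp(2*I*pi/3) + exp(-2*I*pi/3) = 0.)
Hence the multiplicities are chi_2: 1. Dimension check: dim(chi_0)*dim(chi_2) = 1*1 = 1 and sum (mult * dim) = 1*1 = 1.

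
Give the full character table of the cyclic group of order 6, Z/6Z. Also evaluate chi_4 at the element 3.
Character table of Z/6Z (irreps indexed chi_0,...,chi_5 with chi_k(m) = zeta_6^(k*m), zeta_6 = exp(2*pi*i/6)):
  irrep \ class  {0} (size 1)  {1} (size 1)    {2} (size 1)    {3} (size 1)  {4} (size 1)    {5} (size 1)  
  chi_0          1             1               1               1             1               1             
  chi_1          1             exp(I*pi/3)     exp(2*I*pi/3)   -1            exp(-2*I*pi/3)  exp(-I*pi/3)  
  chi_2          1             exp(2*I*pi/3)   exp(-2*I*pi/3)  1             exp(2*I*pi/3)   exp(-2*I*pi/3)
  chi_3          1             -1              1               -1            1               -1            
  chi_4          1             exp(-2*I*pi/3)  exp(2*I*pi/3)   1             exp(-2*I*pi/3)  exp(2*I*pi/3) 
  chi_5          1             exp(-I*pi/3)    exp(-2*I*pi/3)  -1            exp(2*I*pi/3)   exp(I*pi/3)   

Spot check: chi_4(3) = zeta_6^(4*3) = zeta_6^12 = 1.

Working: Z/6Z is abelian, so all 6 irreducible complex representations are 1-dimensional. They are given by chi_k(m) = zeta_6^(k*m) for k = 0,...,5. Row orthogonality: sum_m chi_k(m) conj(chi_l(m)) = 6 * [k = l].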